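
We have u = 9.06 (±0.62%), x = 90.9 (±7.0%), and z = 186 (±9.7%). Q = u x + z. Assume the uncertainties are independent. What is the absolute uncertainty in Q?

60.6

Let p = u·x = 824. δp/p = √((1·δu/u)² + (1·δx/x)²) = √(3.84e-05 + 0.00490) = 0.0703, so δp = 57.9.
Q = p + z: δQ = √(δp² + δz²) = √(3350 + 326) = 60.6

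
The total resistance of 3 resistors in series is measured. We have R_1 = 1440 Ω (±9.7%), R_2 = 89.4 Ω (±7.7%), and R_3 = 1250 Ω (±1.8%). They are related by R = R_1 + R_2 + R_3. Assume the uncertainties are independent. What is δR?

142 Ω

Sums and differences: (δR)² = Σ (cᵢ δxᵢ)².
  (δR_1)² = 19500;  (δR_2)² = 47.4;  (δR_3)² = 506
δR = √(20100) = 142 Ω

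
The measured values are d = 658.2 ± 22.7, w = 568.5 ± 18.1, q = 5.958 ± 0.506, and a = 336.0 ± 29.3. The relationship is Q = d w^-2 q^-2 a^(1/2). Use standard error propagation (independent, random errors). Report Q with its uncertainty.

0.001052 ± 0.000200

Products/powers → add relative errors in quadrature, weighted by exponent:
  (1·δd/d)² = (1×0.0345)² = 0.00119;  (-2·δw/w)² = (-2×0.0318)² = 0.00405;  (-2·δq/q)² = (-2×0.0849)² = 0.0289;  (½·δa/a)² = (0.5×0.0872)² = 0.00190
δQ/Q = √(0.0360) = 0.190
Q = 0.001052, so δQ = 0.190 × 0.001052 = 0.000200.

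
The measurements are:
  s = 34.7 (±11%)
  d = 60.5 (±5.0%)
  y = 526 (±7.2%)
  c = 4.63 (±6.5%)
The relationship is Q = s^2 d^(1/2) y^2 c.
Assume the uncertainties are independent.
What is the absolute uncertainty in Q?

Since Q is a product/quotient, work with relative uncertainties:
  (2·δs/s)² = (2×0.110)² = 0.0484;  (½·δd/d)² = (0.5×0.0500)² = 0.000625;  (2·δy/y)² = (2×0.0720)² = 0.0207;  (1·δc/c)² = (1×0.0650)² = 0.00423
δQ/Q = √(0.0740) = 0.272
Q = 1.2e+10, so δQ = 0.272 × 1.2e+10 = 3.26e+09.

3.26e+09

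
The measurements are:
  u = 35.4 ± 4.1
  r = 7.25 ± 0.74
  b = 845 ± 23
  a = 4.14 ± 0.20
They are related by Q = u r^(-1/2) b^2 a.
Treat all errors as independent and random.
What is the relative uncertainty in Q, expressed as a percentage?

Since Q is a product/quotient, work with relative uncertainties:
  (1·δu/u)² = (1×0.116)² = 0.0134;  (−½·δr/r)² = (-0.5×0.102)² = 0.00260;  (2·δb/b)² = (2×0.0272)² = 0.00296;  (1·δa/a)² = (1×0.0483)² = 0.00233
δQ/Q = √(0.0213) = 0.146

14.6%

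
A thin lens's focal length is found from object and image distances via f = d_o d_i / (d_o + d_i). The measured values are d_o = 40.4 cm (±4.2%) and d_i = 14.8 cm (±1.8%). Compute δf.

0.188 cm

∂f/∂d_o = (d_i/(d_o+d_i))² = 0.0719;  ∂f/∂d_i = (d_o/(d_o+d_i))² = 0.536
δf = √((∂f/∂d_o · δd_o)² + (∂f/∂d_i · δd_i)²) = √(0.0149 + 0.0204) = 0.188 cm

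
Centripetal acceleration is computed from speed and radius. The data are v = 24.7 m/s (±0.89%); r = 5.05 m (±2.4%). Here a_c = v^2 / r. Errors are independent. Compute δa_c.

Products/powers → add relative errors in quadrature, weighted by exponent:
  (2·δv/v)² = (2×0.00890)² = 0.000317;  (-1·δr/r)² = (-1×0.0240)² = 0.000576
δa_c/a_c = √(0.000893) = 0.0299
a_c = 121 m/s^2, so δa_c = 0.0299 × 121 = 3.61 m/s^2.

3.61 m/s^2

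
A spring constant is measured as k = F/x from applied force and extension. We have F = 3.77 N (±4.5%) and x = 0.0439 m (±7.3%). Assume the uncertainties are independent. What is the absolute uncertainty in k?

7.36 N/m

Products/powers → add relative errors in quadrature, weighted by exponent:
  (1·δF/F)² = (1×0.0450)² = 0.00202;  (-1·δx/x)² = (-1×0.0730)² = 0.00533
δk/k = √(0.00735) = 0.0858
k = 85.9 N/m, so δk = 0.0858 × 85.9 = 7.36 N/m.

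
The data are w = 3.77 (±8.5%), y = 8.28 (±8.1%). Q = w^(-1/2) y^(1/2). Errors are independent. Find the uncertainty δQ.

Since Q is a product/quotient, work with relative uncertainties:
  (−½·δw/w)² = (-0.5×0.0850)² = 0.00181;  (½·δy/y)² = (0.5×0.0810)² = 0.00164
δQ/Q = √(0.00345) = 0.0587
Q = 1.48, so δQ = 0.0587 × 1.48 = 0.0870.

0.0870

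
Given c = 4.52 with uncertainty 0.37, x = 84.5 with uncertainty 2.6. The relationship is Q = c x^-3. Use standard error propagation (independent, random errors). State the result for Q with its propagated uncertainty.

(7.49 ± 0.924) × 10^-6

Products/powers → add relative errors in quadrature, weighted by exponent:
  (1·δc/c)² = (1×0.0819)² = 0.00670;  (-3·δx/x)² = (-3×0.0308)² = 0.00852
δQ/Q = √(0.0152) = 0.123
Q = 7.49e-06, so δQ = 0.123 × 7.49e-06 = 9.24e-07.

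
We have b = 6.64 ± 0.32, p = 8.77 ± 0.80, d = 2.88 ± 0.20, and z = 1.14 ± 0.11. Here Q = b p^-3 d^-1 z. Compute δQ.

0.00118

Products/powers → add relative errors in quadrature, weighted by exponent:
  (1·δb/b)² = (1×0.0482)² = 0.00232;  (-3·δp/p)² = (-3×0.0912)² = 0.0749;  (-1·δd/d)² = (-1×0.0694)² = 0.00482;  (1·δz/z)² = (1×0.0965)² = 0.00931
δQ/Q = √(0.0913) = 0.302
Q = 0.00390, so δQ = 0.302 × 0.00390 = 0.00118.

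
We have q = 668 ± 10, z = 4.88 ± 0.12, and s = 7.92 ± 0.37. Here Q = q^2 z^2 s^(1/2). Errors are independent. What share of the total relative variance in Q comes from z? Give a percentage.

(δQ/Q)² = (2·δq/q)² + (2·δz/z)² + (½·δs/s)²
  q term: (2×0.0150)² = 0.000896
  z term: (2×0.0246)² = 0.00242
  s term: (0.5×0.0467)² = 0.000546
Total = 0.00386. Share from z = 0.00242/0.00386 = 0.626.

62.6%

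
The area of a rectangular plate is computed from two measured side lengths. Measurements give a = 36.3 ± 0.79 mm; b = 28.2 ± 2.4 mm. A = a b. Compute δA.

89.9 mm^2

Products/powers → add relative errors in quadrature, weighted by exponent:
  (1·δa/a)² = (1×0.0218)² = 0.000474;  (1·δb/b)² = (1×0.0851)² = 0.00724
δA/A = √(0.00772) = 0.0878
A = 1020 mm^2, so δA = 0.0878 × 1020 = 89.9 mm^2.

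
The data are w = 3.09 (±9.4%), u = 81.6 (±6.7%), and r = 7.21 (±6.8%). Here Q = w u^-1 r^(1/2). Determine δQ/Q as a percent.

12.0%

Since Q is a product/quotient, work with relative uncertainties:
  (1·δw/w)² = (1×0.0940)² = 0.00884;  (-1·δu/u)² = (-1×0.0670)² = 0.00449;  (½·δr/r)² = (0.5×0.0680)² = 0.00116
δQ/Q = √(0.0145) = 0.120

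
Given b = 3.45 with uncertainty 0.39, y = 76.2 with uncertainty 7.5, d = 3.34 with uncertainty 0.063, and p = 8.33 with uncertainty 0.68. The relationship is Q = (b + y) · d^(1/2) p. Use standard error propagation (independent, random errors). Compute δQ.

Let u = b + y = 79.7. δu = √(δb² + δy²) = √(0.152 + 56.2) = 7.51, so δu/u = 0.0943.
Q is then a monomial in u, d, p:
δQ/Q = √((δu/u)² + (½·δd/d)² + (1·δp/p)²) = √(0.00889 + 8.89e-05 + 0.00666) = 0.125
Q = 1210, so δQ = 0.125 × 1210 = 152.

152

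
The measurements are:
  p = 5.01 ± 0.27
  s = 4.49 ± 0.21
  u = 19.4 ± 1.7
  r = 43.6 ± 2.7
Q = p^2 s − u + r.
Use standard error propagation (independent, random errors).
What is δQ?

Let w = p^2·s = 113. δw/w = √((2·δp/p)² + (1·δs/s)²) = √(0.0116 + 0.00219) = 0.117, so δw = 13.2.
Q = w − u + r: δQ = √(δw² + δu² + δr²) = √(175 + 2.89 + 7.29) = 13.6

13.6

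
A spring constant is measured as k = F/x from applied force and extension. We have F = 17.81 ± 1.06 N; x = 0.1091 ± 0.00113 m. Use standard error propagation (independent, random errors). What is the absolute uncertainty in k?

9.86 N/m

Relative error in a monomial: (δk/k)² = Σ (nᵢ · δxᵢ/xᵢ)².
  (1·δF/F)² = (1×0.0595)² = 0.00354;  (-1·δx/x)² = (-1×0.0104)² = 0.000107
δk/k = √(0.00365) = 0.0604
k = 163.2 N/m, so δk = 0.0604 × 163.2 = 9.86 N/m.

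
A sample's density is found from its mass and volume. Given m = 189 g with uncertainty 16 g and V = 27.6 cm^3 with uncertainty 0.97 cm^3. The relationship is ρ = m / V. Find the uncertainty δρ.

0.628 g/cm^3

Each factor contributes (exponent × relative error)² to (δρ/ρ)²:
  (1·δm/m)² = (1×0.0847)² = 0.00717;  (-1·δV/V)² = (-1×0.0351)² = 0.00124
δρ/ρ = √(0.00840) = 0.0917
ρ = 6.85 g/cm^3, so δρ = 0.0917 × 6.85 = 0.628 g/cm^3.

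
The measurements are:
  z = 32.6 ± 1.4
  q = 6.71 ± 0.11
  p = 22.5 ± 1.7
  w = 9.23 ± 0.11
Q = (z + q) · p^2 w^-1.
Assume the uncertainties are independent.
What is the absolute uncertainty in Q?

336

Let u = z + q = 39.3. δu = √(δz² + δq²) = √(1.96 + 0.0121) = 1.40, so δu/u = 0.0357.
Q is then a monomial in u, p, w:
δQ/Q = √((δu/u)² + (2·δp/p)² + (-1·δw/w)²) = √(0.00128 + 0.0228 + 0.000142) = 0.156
Q = 2160, so δQ = 0.156 × 2160 = 336.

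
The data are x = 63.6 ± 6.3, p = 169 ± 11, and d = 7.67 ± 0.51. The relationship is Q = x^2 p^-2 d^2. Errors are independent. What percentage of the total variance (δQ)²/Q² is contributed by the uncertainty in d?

(δQ/Q)² = (2·δx/x)² + (-2·δp/p)² + (2·δd/d)²
  x term: (2×0.0991)² = 0.0392
  p term: (-2×0.0651)² = 0.0169
  d term: (2×0.0665)² = 0.0177
Total = 0.0739. Share from d = 0.0177/0.0739 = 0.239.

23.9%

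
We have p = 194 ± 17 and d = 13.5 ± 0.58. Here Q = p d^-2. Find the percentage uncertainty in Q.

12.3%

Each factor contributes (exponent × relative error)² to (δQ/Q)²:
  (1·δp/p)² = (1×0.0876)² = 0.00768;  (-2·δd/d)² = (-2×0.0430)² = 0.00738
δQ/Q = √(0.0151) = 0.123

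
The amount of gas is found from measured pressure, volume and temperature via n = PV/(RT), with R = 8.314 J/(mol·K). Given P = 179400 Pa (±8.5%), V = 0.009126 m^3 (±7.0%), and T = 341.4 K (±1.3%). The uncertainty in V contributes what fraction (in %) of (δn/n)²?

39.9%

(δn/n)² = (1·δP/P)² + (1·δV/V)² + (-1·δT/T)²
  P term: (1×0.0850)² = 0.00723
  V term: (1×0.0700)² = 0.00490
  T term: (-1×0.0130)² = 0.000169
Total = 0.0123. Share from V = 0.00490/0.0123 = 0.399.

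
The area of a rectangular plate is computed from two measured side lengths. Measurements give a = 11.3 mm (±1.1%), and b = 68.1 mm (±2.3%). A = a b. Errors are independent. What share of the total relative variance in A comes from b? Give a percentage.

(δA/A)² = (1·δa/a)² + (1·δb/b)²
  a term: (1×0.0110)² = 0.000121
  b term: (1×0.0230)² = 0.000529
Total = 0.000650. Share from b = 0.000529/0.000650 = 0.814.

81.4%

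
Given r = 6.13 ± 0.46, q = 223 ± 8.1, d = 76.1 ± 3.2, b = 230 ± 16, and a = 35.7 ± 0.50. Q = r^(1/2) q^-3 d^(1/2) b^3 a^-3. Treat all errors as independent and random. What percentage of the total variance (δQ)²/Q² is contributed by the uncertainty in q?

20.1%

(δQ/Q)² = (½·δr/r)² + (-3·δq/q)² + (½·δd/d)² + (3·δb/b)² + (-3·δa/a)²
  r term: (0.5×0.0750)² = 0.00141
  q term: (-3×0.0363)² = 0.0119
  d term: (0.5×0.0420)² = 0.000442
  b term: (3×0.0696)² = 0.0436
  a term: (-3×0.0140)² = 0.00177
Total = 0.0590. Share from q = 0.0119/0.0590 = 0.201.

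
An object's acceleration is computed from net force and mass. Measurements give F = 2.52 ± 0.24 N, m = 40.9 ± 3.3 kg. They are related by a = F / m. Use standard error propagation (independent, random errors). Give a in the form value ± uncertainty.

0.0616 ± 0.00769 m/s^2

Relative error in a monomial: (δa/a)² = Σ (nᵢ · δxᵢ/xᵢ)².
  (1·δF/F)² = (1×0.0952)² = 0.00907;  (-1·δm/m)² = (-1×0.0807)² = 0.00651
δa/a = √(0.0156) = 0.125
a = 0.0616 m/s^2, so δa = 0.125 × 0.0616 = 0.00769 m/s^2.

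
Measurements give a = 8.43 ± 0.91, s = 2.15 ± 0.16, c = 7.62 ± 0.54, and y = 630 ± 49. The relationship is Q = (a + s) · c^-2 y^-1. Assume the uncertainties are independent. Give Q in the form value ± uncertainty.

(2.89 ± 0.531) × 10^-4

Let u = a + s = 10.6. δu = √(δa² + δs²) = √(0.828 + 0.0256) = 0.924, so δu/u = 0.0873.
Q is then a monomial in u, c, y:
δQ/Q = √((δu/u)² + (-2·δc/c)² + (-1·δy/y)²) = √(0.00763 + 0.0201 + 0.00605) = 0.184
Q = 0.000289, so δQ = 0.184 × 0.000289 = 5.31e-05.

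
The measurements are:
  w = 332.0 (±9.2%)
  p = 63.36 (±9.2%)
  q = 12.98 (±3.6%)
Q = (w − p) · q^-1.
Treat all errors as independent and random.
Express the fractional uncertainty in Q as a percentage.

12.1%

Let u = w − p = 268.6. δu = √(δw² + δp²) = √(933 + 34.0) = 31.1, so δu/u = 0.116.
Q is then a monomial in u, q:
δQ/Q = √((δu/u)² + (-1·δq/q)²) = √(0.0134 + 0.00130) = 0.121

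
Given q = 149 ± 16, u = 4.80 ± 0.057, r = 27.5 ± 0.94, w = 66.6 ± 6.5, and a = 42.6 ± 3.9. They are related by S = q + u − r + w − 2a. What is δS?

19.0

For a sum/difference, combine absolute errors in quadrature:
  (δq)² = 256;  (δu)² = 0.00325;  (δr)² = 0.884;  (δw)² = 42.2;  (2·δa)² = 60.8
δS = √(360) = 19.0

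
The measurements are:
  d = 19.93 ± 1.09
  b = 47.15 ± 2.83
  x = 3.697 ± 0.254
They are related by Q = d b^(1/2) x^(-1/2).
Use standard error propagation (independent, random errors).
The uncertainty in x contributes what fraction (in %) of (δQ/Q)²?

23.3%

(δQ/Q)² = (1·δd/d)² + (½·δb/b)² + (−½·δx/x)²
  d term: (1×0.0547)² = 0.00299
  b term: (0.5×0.0600)² = 0.000901
  x term: (-0.5×0.0687)² = 0.00118
Total = 0.00507. Share from x = 0.00118/0.00507 = 0.233.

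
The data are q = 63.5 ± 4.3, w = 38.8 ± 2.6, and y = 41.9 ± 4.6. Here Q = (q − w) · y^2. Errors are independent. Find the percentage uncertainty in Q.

Let u = q − w = 24.7. δu = √(δq² + δw²) = √(18.5 + 6.76) = 5.02, so δu/u = 0.203.
Q is then a monomial in u, y:
δQ/Q = √((δu/u)² + (2·δy/y)²) = √(0.0414 + 0.0482) = 0.299

29.9%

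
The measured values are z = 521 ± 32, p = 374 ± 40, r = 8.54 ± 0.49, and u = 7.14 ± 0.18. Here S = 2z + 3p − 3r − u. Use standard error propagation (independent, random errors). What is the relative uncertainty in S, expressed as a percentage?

6.38%

S is a linear combination, so absolute uncertainties add in quadrature:
  (2·δz)² = 4100;  (3·δp)² = 14400;  (3·δr)² = 2.16;  (δu)² = 0.0324
δS = √(18500) = 136
S = 2130, so δS/S = 136/2130 = 0.0638.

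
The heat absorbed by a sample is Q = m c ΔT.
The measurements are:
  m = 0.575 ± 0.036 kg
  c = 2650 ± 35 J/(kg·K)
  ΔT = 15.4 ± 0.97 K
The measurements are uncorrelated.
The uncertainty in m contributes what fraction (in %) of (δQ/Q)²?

48.6%

(δQ/Q)² = (1·δm/m)² + (1·δc/c)² + (1·δΔT/ΔT)²
  m term: (1×0.0626)² = 0.00392
  c term: (1×0.0132)² = 0.000174
  ΔT term: (1×0.0630)² = 0.00397
Total = 0.00806. Share from m = 0.00392/0.00806 = 0.486.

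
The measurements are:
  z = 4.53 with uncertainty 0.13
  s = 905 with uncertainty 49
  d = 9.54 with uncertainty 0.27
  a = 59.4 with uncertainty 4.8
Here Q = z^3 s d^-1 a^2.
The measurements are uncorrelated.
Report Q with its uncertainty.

Relative error in a monomial: (δQ/Q)² = Σ (nᵢ · δxᵢ/xᵢ)².
  (3·δz/z)² = (3×0.0287)² = 0.00741;  (1·δs/s)² = (1×0.0541)² = 0.00293;  (-1·δd/d)² = (-1×0.0283)² = 0.000801;  (2·δa/a)² = (2×0.0808)² = 0.0261
δQ/Q = √(0.0373) = 0.193
Q = 3.11e+07, so δQ = 0.193 × 3.11e+07 = 6.01e+06.

(3.11 ± 0.601) × 10^7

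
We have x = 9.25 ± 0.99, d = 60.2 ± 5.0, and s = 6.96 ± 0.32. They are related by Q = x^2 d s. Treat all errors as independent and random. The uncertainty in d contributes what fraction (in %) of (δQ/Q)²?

(δQ/Q)² = (2·δx/x)² + (1·δd/d)² + (1·δs/s)²
  x term: (2×0.107)² = 0.0458
  d term: (1×0.0831)² = 0.00690
  s term: (1×0.0460)² = 0.00211
Total = 0.0548. Share from d = 0.00690/0.0548 = 0.126.

12.6%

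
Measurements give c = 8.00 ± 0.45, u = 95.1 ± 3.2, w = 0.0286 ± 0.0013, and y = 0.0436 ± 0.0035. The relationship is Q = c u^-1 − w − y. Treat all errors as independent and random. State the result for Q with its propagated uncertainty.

Let p = c·u^-1 = 0.0841. δp/p = √((1·δc/c)² + (-1·δu/u)²) = √(0.00316 + 0.00113) = 0.0655, so δp = 0.00551.
Q = p − w − y: δQ = √(δp² + δw² + δy²) = √(3.04e-05 + 1.69e-06 + 1.23e-05) = 0.00666
Q = 0.0119.

0.0119 ± 0.00666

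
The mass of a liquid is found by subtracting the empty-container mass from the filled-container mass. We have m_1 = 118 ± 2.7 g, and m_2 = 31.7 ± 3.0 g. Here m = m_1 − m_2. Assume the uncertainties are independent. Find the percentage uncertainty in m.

4.68%

Absolute uncertainties add in quadrature for a linear combination:
  (δm_1)² = 7.29;  (δm_2)² = 9.00
δm = √(16.3) = 4.04 g
m = 86.3 g, so δm/m = 4.04/86.3 = 0.0468.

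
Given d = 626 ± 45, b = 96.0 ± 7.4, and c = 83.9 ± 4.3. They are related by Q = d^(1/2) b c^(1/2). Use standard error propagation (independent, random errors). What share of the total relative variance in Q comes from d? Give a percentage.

16.4%

(δQ/Q)² = (½·δd/d)² + (1·δb/b)² + (½·δc/c)²
  d term: (0.5×0.0719)² = 0.00129
  b term: (1×0.0771)² = 0.00594
  c term: (0.5×0.0513)² = 0.000657
Total = 0.00789. Share from d = 0.00129/0.00789 = 0.164.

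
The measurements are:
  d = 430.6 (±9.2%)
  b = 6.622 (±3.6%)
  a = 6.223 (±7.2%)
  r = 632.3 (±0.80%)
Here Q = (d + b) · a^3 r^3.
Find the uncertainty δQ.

Let u = d + b = 437.2. δu = √(δd² + δb²) = √(1570 + 0.0568) = 39.6, so δu/u = 0.0906.
Q is then a monomial in u, a, r:
δQ/Q = √((δu/u)² + (3·δa/a)² + (3·δr/r)²) = √(0.00821 + 0.0467 + 0.000576) = 0.235
Q = 2.664e+13, so δQ = 0.235 × 2.664e+13 = 6.27e+12.

6.27e+12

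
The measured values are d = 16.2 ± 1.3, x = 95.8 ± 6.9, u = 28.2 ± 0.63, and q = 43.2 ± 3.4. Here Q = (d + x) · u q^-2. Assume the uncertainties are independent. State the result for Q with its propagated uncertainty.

1.69 ± 0.289

Let w = d + x = 112. δw = √(δd² + δx²) = √(1.69 + 47.6) = 7.02, so δw/w = 0.0627.
Q is then a monomial in w, u, q:
δQ/Q = √((δw/w)² + (1·δu/u)² + (-2·δq/q)²) = √(0.00393 + 0.000499 + 0.0248) = 0.171
Q = 1.69, so δQ = 0.171 × 1.69 = 0.289.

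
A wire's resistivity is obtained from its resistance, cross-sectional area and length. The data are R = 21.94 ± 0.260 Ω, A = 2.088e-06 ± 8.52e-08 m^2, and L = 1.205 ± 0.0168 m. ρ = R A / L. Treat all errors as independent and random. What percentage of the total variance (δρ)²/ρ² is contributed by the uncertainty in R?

7.02%

(δρ/ρ)² = (1·δR/R)² + (1·δA/A)² + (-1·δL/L)²
  R term: (1×0.0119)² = 0.000140
  A term: (1×0.0408)² = 0.00167
  L term: (-1×0.0139)² = 0.000194
Total = 0.00200. Share from R = 0.000140/0.00200 = 0.0702.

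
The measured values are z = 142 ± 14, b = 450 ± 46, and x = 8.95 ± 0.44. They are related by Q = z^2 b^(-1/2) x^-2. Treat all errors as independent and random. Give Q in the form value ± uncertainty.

Since Q is a product/quotient, work with relative uncertainties:
  (2·δz/z)² = (2×0.0986)² = 0.0389;  (−½·δb/b)² = (-0.5×0.102)² = 0.00261;  (-2·δx/x)² = (-2×0.0492)² = 0.00967
δQ/Q = √(0.0512) = 0.226
Q = 11.9, so δQ = 0.226 × 11.9 = 2.68.

11.9 ± 2.68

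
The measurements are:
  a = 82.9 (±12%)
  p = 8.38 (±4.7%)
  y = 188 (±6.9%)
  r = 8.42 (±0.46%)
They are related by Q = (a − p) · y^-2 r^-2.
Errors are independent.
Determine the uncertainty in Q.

Let u = a − p = 74.5. δu = √(δa² + δp²) = √(99.0 + 0.155) = 9.96, so δu/u = 0.134.
Q is then a monomial in u, y, r:
δQ/Q = √((δu/u)² + (-2·δy/y)² + (-2·δr/r)²) = √(0.0178 + 0.0190 + 8.46e-05) = 0.192
Q = 2.97e-05, so δQ = 0.192 × 2.97e-05 = 5.72e-06.

5.72e-06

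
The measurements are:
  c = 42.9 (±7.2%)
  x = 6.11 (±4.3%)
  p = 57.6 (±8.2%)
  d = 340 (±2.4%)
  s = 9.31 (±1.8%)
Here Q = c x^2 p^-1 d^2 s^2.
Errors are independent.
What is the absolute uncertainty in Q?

Each factor contributes (exponent × relative error)² to (δQ/Q)²:
  (1·δc/c)² = (1×0.0720)² = 0.00518;  (2·δx/x)² = (2×0.0430)² = 0.00740;  (-1·δp/p)² = (-1×0.0820)² = 0.00672;  (2·δd/d)² = (2×0.0240)² = 0.00230;  (2·δs/s)² = (2×0.0180)² = 0.00130
δQ/Q = √(0.0229) = 0.151
Q = 2.79e+08, so δQ = 0.151 × 2.79e+08 = 4.22e+07.

4.22e+07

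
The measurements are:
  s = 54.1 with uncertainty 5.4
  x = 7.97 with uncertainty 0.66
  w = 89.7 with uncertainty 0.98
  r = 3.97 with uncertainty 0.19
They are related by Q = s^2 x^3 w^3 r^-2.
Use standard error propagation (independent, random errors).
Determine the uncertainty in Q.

Since Q is a product/quotient, work with relative uncertainties:
  (2·δs/s)² = (2×0.0998)² = 0.0399;  (3·δx/x)² = (3×0.0828)² = 0.0617;  (3·δw/w)² = (3×0.0109)² = 0.00107;  (-2·δr/r)² = (-2×0.0479)² = 0.00916
δQ/Q = √(0.112) = 0.334
Q = 6.79e+10, so δQ = 0.334 × 6.79e+10 = 2.27e+10.

2.27e+10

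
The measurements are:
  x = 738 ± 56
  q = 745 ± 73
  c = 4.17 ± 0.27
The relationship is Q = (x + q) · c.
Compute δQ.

555

Let u = x + q = 1480. δu = √(δx² + δq²) = √(3140 + 5330) = 92.0, so δu/u = 0.0620.
Q is then a monomial in u, c:
δQ/Q = √((δu/u)² + (1·δc/c)²) = √(0.00385 + 0.00419) = 0.0897
Q = 6180, so δQ = 0.0897 × 6180 = 555.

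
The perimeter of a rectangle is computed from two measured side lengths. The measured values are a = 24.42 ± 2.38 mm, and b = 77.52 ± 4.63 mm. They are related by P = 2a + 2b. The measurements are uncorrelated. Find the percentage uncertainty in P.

5.11%

Absolute uncertainties add in quadrature for a linear combination:
  (2·δa)² = 22.7;  (2·δb)² = 85.7
δP = √(108) = 10.4 mm
P = 203.9 mm, so δP/P = 10.4/203.9 = 0.0511.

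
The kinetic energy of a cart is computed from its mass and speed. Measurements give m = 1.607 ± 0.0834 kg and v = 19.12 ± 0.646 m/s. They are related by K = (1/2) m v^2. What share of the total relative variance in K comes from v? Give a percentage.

(δK/K)² = (1·δm/m)² + (2·δv/v)²
  m term: (1×0.0519)² = 0.00269
  v term: (2×0.0338)² = 0.00457
Total = 0.00726. Share from v = 0.00457/0.00726 = 0.629.

62.9%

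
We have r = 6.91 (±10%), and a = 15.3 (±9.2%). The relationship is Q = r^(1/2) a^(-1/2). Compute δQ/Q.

Each factor contributes (exponent × relative error)² to (δQ/Q)²:
  (½·δr/r)² = (0.5×0.100)² = 0.00250;  (−½·δa/a)² = (-0.5×0.0920)² = 0.00212
δQ/Q = √(0.00462) = 0.0679

0.0679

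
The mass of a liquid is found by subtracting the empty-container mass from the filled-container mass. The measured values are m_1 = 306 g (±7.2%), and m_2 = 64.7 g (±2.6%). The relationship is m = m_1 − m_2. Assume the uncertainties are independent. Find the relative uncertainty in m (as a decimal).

Each term contributes (cᵢ δxᵢ)² to (δm)²:
  (δm_1)² = 485;  (δm_2)² = 2.83
δm = √(488) = 22.1 g
m = 241 g, so δm/m = 22.1/241 = 0.0916.

0.0916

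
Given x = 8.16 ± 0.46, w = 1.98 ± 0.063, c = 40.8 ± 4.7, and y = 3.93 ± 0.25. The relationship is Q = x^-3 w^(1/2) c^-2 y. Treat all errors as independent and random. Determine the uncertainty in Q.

Relative error in a monomial: (δQ/Q)² = Σ (nᵢ · δxᵢ/xᵢ)².
  (-3·δx/x)² = (-3×0.0564)² = 0.0286;  (½·δw/w)² = (0.5×0.0318)² = 0.000253;  (-2·δc/c)² = (-2×0.115)² = 0.0531;  (1·δy/y)² = (1×0.0636)² = 0.00405
δQ/Q = √(0.0860) = 0.293
Q = 6.11e-06, so δQ = 0.293 × 6.11e-06 = 1.79e-06.

1.79e-06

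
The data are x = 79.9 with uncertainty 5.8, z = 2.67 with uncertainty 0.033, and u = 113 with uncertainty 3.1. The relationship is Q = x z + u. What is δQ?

Let p = x·z = 213. δp/p = √((1·δx/x)² + (1·δz/z)²) = √(0.00527 + 0.000153) = 0.0736, so δp = 15.7.
Q = p + u: δQ = √(δp² + δu²) = √(247 + 9.61) = 16.0

16.0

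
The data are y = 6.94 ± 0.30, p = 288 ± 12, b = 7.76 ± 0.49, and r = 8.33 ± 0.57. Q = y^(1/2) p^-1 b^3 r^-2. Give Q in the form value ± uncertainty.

0.0616 ± 0.0147

Products/powers → add relative errors in quadrature, weighted by exponent:
  (½·δy/y)² = (0.5×0.0432)² = 0.000467;  (-1·δp/p)² = (-1×0.0417)² = 0.00174;  (3·δb/b)² = (3×0.0631)² = 0.0359;  (-2·δr/r)² = (-2×0.0684)² = 0.0187
δQ/Q = √(0.0568) = 0.238
Q = 0.0616, so δQ = 0.238 × 0.0616 = 0.0147.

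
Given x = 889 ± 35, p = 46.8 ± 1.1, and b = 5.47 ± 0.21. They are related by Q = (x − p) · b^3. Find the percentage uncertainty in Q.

12.2%

Let u = x − p = 842. δu = √(δx² + δp²) = √(1220 + 1.21) = 35.0, so δu/u = 0.0416.
Q is then a monomial in u, b:
δQ/Q = √((δu/u)² + (3·δb/b)²) = √(0.00173 + 0.0133) = 0.122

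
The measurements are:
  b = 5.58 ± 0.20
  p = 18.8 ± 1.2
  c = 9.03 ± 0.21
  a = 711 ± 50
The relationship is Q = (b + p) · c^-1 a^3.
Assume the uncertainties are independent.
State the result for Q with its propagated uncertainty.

Let u = b + p = 24.4. δu = √(δb² + δp²) = √(0.0400 + 1.44) = 1.22, so δu/u = 0.0499.
Q is then a monomial in u, c, a:
δQ/Q = √((δu/u)² + (-1·δc/c)² + (3·δa/a)²) = √(0.00249 + 0.000541 + 0.0445) = 0.218
Q = 9.7e+08, so δQ = 0.218 × 9.7e+08 = 2.12e+08.

(9.70 ± 2.12) × 10^8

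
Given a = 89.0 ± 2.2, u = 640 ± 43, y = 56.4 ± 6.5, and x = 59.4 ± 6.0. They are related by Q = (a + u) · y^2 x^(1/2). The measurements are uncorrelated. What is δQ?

Let w = a + u = 729. δw = √(δa² + δu²) = √(4.84 + 1850) = 43.1, so δw/w = 0.0591.
Q is then a monomial in w, y, x:
δQ/Q = √((δw/w)² + (2·δy/y)² + (½·δx/x)²) = √(0.00349 + 0.0531 + 0.00255) = 0.243
Q = 1.79e+07, so δQ = 0.243 × 1.79e+07 = 4.35e+06.

4.35e+06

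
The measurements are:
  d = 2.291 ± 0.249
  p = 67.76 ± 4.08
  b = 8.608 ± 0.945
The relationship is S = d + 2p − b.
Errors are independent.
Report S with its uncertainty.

129.2 ± 8.22

S is a linear combination, so absolute uncertainties add in quadrature:
  (δd)² = 0.0620;  (2·δp)² = 66.6;  (δb)² = 0.893
δS = √(67.5) = 8.22
S = 129.2.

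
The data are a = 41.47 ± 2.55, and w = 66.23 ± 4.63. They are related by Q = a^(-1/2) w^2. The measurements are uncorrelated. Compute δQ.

Each factor contributes (exponent × relative error)² to (δQ/Q)²:
  (−½·δa/a)² = (-0.5×0.0615)² = 0.000945;  (2·δw/w)² = (2×0.0699)² = 0.0195
δQ/Q = √(0.0205) = 0.143
Q = 681.1, so δQ = 0.143 × 681.1 = 97.5.

97.5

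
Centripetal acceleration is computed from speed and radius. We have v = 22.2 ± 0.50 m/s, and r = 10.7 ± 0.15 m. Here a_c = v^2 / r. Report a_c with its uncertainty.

46.1 ± 2.17 m/s^2

Since a_c is a product/quotient, work with relative uncertainties:
  (2·δv/v)² = (2×0.0225)² = 0.00203;  (-1·δr/r)² = (-1×0.0140)² = 0.000197
δa_c/a_c = √(0.00223) = 0.0472
a_c = 46.1 m/s^2, so δa_c = 0.0472 × 46.1 = 2.17 m/s^2.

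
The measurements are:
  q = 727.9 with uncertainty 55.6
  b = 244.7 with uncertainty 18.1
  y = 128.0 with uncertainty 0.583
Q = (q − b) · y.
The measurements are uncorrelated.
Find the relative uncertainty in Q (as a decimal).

Let u = q − b = 483.2. δu = √(δq² + δb²) = √(3090 + 328) = 58.5, so δu/u = 0.121.
Q is then a monomial in u, y:
δQ/Q = √((δu/u)² + (1·δy/y)²) = √(0.0146 + 2.07e-05) = 0.121

0.121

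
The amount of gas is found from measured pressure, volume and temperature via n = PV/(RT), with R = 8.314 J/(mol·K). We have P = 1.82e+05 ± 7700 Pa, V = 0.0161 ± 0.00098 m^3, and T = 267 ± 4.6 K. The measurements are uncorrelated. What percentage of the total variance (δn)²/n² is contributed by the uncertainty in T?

5.12%

(δn/n)² = (1·δP/P)² + (1·δV/V)² + (-1·δT/T)²
  P term: (1×0.0423)² = 0.00179
  V term: (1×0.0609)² = 0.00371
  T term: (-1×0.0172)² = 0.000297
Total = 0.00579. Share from T = 0.000297/0.00579 = 0.0512.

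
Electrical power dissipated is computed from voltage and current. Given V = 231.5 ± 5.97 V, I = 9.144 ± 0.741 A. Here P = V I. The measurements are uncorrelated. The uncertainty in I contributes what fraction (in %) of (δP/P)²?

90.8%

(δP/P)² = (1·δV/V)² + (1·δI/I)²
  V term: (1×0.0258)² = 0.000665
  I term: (1×0.0810)² = 0.00657
Total = 0.00723. Share from I = 0.00657/0.00723 = 0.908.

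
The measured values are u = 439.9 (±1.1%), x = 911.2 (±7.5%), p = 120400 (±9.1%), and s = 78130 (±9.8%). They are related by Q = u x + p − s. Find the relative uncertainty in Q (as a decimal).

Let w = u·x = 400800. δw/w = √((1·δu/u)² + (1·δx/x)²) = √(0.000121 + 0.00562) = 0.0758, so δw = 30400.
Q = w + p − s: δQ = √(δw² + δp² + δs²) = √(9.23e+08 + 1.2e+08 + 5.86e+07) = 33200
Q = 443100, so δQ/Q = 33200/443100 = 0.0749.

0.0749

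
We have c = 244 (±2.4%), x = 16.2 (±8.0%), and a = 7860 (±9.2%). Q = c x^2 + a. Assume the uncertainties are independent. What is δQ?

Let p = c·x^2 = 64000. δp/p = √((1·δc/c)² + (2·δx/x)²) = √(0.000576 + 0.0256) = 0.162, so δp = 10400.
Q = p + a: δQ = √(δp² + δa²) = √(1.07e+08 + 5.23e+05) = 10400

10400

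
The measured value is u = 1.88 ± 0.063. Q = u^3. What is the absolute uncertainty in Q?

Q ∝ u^3, so δQ/Q = |3| · δu/u = 3 × 0.0335 = 0.101.
Q = 6.64, so δQ = 0.101 × 6.64 = 0.668.

0.668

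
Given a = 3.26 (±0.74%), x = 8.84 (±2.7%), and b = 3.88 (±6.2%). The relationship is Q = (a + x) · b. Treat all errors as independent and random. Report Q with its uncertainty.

Let u = a + x = 12.1. δu = √(δa² + δx²) = √(0.000582 + 0.0570) = 0.240, so δu/u = 0.0198.
Q is then a monomial in u, b:
δQ/Q = √((δu/u)² + (1·δb/b)²) = √(0.000393 + 0.00384) = 0.0651
Q = 46.9, so δQ = 0.0651 × 46.9 = 3.06.

46.9 ± 3.06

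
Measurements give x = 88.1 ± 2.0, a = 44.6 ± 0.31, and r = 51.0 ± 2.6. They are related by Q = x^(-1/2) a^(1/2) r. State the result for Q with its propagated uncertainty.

36.3 ± 1.90

Q is a product of powers, so relative uncertainties combine in quadrature:
  (−½·δx/x)² = (-0.5×0.0227)² = 0.000129;  (½·δa/a)² = (0.5×0.00695)² = 1.21e-05;  (1·δr/r)² = (1×0.0510)² = 0.00260
δQ/Q = √(0.00274) = 0.0523
Q = 36.3, so δQ = 0.0523 × 36.3 = 1.90.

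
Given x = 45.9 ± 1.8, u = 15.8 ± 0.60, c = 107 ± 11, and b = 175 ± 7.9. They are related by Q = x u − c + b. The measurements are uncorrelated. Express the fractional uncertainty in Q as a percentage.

Let p = x·u = 725. δp/p = √((1·δx/x)² + (1·δu/u)²) = √(0.00154 + 0.00144) = 0.0546, so δp = 39.6.
Q = p − c + b: δQ = √(δp² + δc² + δb²) = √(1570 + 121 + 62.4) = 41.8
Q = 793, so δQ/Q = 41.8/793 = 0.0527.

5.27%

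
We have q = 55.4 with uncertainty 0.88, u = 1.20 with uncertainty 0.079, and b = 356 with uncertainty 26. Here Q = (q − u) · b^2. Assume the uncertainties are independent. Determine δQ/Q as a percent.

Let w = q − u = 54.2. δw = √(δq² + δu²) = √(0.774 + 0.00624) = 0.884, so δw/w = 0.0163.
Q is then a monomial in w, b:
δQ/Q = √((δw/w)² + (2·δb/b)²) = √(0.000266 + 0.0213) = 0.147

14.7%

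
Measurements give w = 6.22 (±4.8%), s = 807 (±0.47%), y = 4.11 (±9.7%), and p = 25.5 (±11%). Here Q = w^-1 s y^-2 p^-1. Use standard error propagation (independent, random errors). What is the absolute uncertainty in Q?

Each factor contributes (exponent × relative error)² to (δQ/Q)²:
  (-1·δw/w)² = (-1×0.0480)² = 0.00230;  (1·δs/s)² = (1×0.00470)² = 2.21e-05;  (-2·δy/y)² = (-2×0.0970)² = 0.0376;  (-1·δp/p)² = (-1×0.110)² = 0.0121
δQ/Q = √(0.0521) = 0.228
Q = 0.301, so δQ = 0.228 × 0.301 = 0.0687.

0.0687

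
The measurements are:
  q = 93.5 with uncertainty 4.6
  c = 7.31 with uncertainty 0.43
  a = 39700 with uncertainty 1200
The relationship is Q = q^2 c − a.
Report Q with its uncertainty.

24200 ± 7420

Let p = q^2·c = 63900. δp/p = √((2·δq/q)² + (1·δc/c)²) = √(0.00968 + 0.00346) = 0.115, so δp = 7330.
Q = p − a: δQ = √(δp² + δa²) = √(5.37e+07 + 1.44e+06) = 7420
Q = 24200.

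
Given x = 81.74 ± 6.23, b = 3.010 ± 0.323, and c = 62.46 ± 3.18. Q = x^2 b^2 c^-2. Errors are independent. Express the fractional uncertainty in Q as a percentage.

Since Q is a product/quotient, work with relative uncertainties:
  (2·δx/x)² = (2×0.0762)² = 0.0232;  (2·δb/b)² = (2×0.107)² = 0.0461;  (-2·δc/c)² = (-2×0.0509)² = 0.0104
δQ/Q = √(0.0797) = 0.282

28.2%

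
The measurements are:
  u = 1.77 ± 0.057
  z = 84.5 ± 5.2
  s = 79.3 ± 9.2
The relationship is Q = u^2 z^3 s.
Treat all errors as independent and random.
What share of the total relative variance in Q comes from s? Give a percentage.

26.0%

(δQ/Q)² = (2·δu/u)² + (3·δz/z)² + (1·δs/s)²
  u term: (2×0.0322)² = 0.00415
  z term: (3×0.0615)² = 0.0341
  s term: (1×0.116)² = 0.0135
Total = 0.0517. Share from s = 0.0135/0.0517 = 0.260.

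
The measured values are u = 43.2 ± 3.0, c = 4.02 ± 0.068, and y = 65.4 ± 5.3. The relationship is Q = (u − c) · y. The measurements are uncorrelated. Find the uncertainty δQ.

Let w = u − c = 39.2. δw = √(δu² + δc²) = √(9.00 + 0.00462) = 3.00, so δw/w = 0.0766.
Q is then a monomial in w, y:
δQ/Q = √((δw/w)² + (1·δy/y)²) = √(0.00587 + 0.00657) = 0.112
Q = 2560, so δQ = 0.112 × 2560 = 286.

286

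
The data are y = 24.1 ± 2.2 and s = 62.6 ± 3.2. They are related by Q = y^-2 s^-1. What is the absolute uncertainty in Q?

5.21e-06

Since Q is a product/quotient, work with relative uncertainties:
  (-2·δy/y)² = (-2×0.0913)² = 0.0333;  (-1·δs/s)² = (-1×0.0511)² = 0.00261
δQ/Q = √(0.0359) = 0.190
Q = 2.75e-05, so δQ = 0.190 × 2.75e-05 = 5.21e-06.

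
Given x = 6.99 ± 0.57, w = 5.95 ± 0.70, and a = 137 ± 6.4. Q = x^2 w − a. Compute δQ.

58.8

Let p = x^2·w = 291. δp/p = √((2·δx/x)² + (1·δw/w)²) = √(0.0266 + 0.0138) = 0.201, so δp = 58.5.
Q = p − a: δQ = √(δp² + δa²) = √(3420 + 41.0) = 58.8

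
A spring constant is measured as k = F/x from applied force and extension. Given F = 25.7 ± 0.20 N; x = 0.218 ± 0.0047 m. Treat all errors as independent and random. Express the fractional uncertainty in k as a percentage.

Each factor contributes (exponent × relative error)² to (δk/k)²:
  (1·δF/F)² = (1×0.00778)² = 6.06e-05;  (-1·δx/x)² = (-1×0.0216)² = 0.000465
δk/k = √(0.000525) = 0.0229

2.29%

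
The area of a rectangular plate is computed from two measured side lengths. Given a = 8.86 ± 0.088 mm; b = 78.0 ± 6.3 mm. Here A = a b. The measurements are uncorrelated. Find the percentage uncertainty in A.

8.14%

For a monomial A ∝ a, b, fractional errors add in quadrature:
  (1·δa/a)² = (1×0.00993)² = 9.87e-05;  (1·δb/b)² = (1×0.0808)² = 0.00652
δA/A = √(0.00662) = 0.0814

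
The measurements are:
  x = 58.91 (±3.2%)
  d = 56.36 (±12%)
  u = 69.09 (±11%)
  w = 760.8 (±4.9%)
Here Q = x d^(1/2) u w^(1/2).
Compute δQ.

Q is a product of powers, so relative uncertainties combine in quadrature:
  (1·δx/x)² = (1×0.0320)² = 0.00102;  (½·δd/d)² = (0.5×0.120)² = 0.00360;  (1·δu/u)² = (1×0.110)² = 0.0121;  (½·δw/w)² = (0.5×0.0490)² = 0.000600
δQ/Q = √(0.0173) = 0.132
Q = 842800, so δQ = 0.132 × 842800 = 1.11e+05.

1.11e+05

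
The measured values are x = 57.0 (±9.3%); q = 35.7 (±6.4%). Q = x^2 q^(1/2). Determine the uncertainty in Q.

Each factor contributes (exponent × relative error)² to (δQ/Q)²:
  (2·δx/x)² = (2×0.0930)² = 0.0346;  (½·δq/q)² = (0.5×0.0640)² = 0.00102
δQ/Q = √(0.0356) = 0.189
Q = 19400, so δQ = 0.189 × 19400 = 3660.

3660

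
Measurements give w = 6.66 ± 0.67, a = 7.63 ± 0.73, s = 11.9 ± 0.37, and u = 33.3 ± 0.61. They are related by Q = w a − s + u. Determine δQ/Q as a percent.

Let p = w·a = 50.8. δp/p = √((1·δw/w)² + (1·δa/a)²) = √(0.0101 + 0.00915) = 0.139, so δp = 7.05.
Q = p − s + u: δQ = √(δp² + δs² + δu²) = √(49.8 + 0.137 + 0.372) = 7.09
Q = 72.2, so δQ/Q = 7.09/72.2 = 0.0982.

9.82%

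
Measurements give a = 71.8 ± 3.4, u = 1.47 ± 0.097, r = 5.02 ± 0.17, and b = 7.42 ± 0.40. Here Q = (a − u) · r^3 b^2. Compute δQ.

Let w = a − u = 70.3. δw = √(δa² + δu²) = √(11.6 + 0.00941) = 3.40, so δw/w = 0.0484.
Q is then a monomial in w, r, b:
δQ/Q = √((δw/w)² + (3·δr/r)² + (2·δb/b)²) = √(0.00234 + 0.0103 + 0.0116) = 0.156
Q = 4.9e+05, so δQ = 0.156 × 4.9e+05 = 76300.

76300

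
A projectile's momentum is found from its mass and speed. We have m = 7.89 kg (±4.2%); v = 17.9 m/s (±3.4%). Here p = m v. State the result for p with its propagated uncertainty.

141 ± 7.63 kg·m/s

Products/powers → add relative errors in quadrature, weighted by exponent:
  (1·δm/m)² = (1×0.0420)² = 0.00176;  (1·δv/v)² = (1×0.0340)² = 0.00116
δp/p = √(0.00292) = 0.0540
p = 141 kg·m/s, so δp = 0.0540 × 141 = 7.63 kg·m/s.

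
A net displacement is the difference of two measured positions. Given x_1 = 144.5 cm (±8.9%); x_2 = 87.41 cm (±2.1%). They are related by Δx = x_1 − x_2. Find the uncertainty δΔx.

13.0 cm

Each term contributes (cᵢ δxᵢ)² to (δΔx)²:
  (δx_1)² = 165;  (δx_2)² = 3.37
δΔx = √(169) = 13.0 cm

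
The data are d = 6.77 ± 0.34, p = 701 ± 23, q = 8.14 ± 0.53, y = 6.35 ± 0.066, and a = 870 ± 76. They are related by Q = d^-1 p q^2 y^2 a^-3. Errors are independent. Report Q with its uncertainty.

0.000420 ± 0.000126

Q is a product of powers, so relative uncertainties combine in quadrature:
  (-1·δd/d)² = (-1×0.0502)² = 0.00252;  (1·δp/p)² = (1×0.0328)² = 0.00108;  (2·δq/q)² = (2×0.0651)² = 0.0170;  (2·δy/y)² = (2×0.0104)² = 0.000432;  (-3·δa/a)² = (-3×0.0874)² = 0.0687
δQ/Q = √(0.0897) = 0.299
Q = 0.000420, so δQ = 0.299 × 0.000420 = 0.000126.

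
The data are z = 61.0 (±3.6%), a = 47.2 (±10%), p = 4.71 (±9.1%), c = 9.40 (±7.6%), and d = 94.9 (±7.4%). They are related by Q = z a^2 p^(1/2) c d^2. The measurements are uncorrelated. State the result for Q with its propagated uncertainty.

For a monomial Q ∝ z, a^2, p^(1/2), c, d^2, fractional errors add in quadrature:
  (1·δz/z)² = (1×0.0360)² = 0.00130;  (2·δa/a)² = (2×0.100)² = 0.0400;  (½·δp/p)² = (0.5×0.0910)² = 0.00207;  (1·δc/c)² = (1×0.0760)² = 0.00578;  (2·δd/d)² = (2×0.0740)² = 0.0219
δQ/Q = √(0.0710) = 0.267
Q = 2.5e+10, so δQ = 0.267 × 2.5e+10 = 6.66e+09.

(2.50 ± 0.666) × 10^10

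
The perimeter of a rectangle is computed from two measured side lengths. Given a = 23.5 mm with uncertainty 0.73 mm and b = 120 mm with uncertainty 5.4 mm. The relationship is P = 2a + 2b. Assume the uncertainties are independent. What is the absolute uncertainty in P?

10.9 mm

Absolute uncertainties add in quadrature for a linear combination:
  (2·δa)² = 2.13;  (2·δb)² = 117
δP = √(119) = 10.9 mm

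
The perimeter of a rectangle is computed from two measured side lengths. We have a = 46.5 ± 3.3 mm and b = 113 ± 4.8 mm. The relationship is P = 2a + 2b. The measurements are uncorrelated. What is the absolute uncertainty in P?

Absolute uncertainties add in quadrature for a linear combination:
  (2·δa)² = 43.6;  (2·δb)² = 92.2
δP = √(136) = 11.6 mm

11.6 mm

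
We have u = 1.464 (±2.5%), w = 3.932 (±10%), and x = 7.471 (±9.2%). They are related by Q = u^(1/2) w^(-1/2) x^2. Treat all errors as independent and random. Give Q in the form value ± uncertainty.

Relative error in a monomial: (δQ/Q)² = Σ (nᵢ · δxᵢ/xᵢ)².
  (½·δu/u)² = (0.5×0.0250)² = 0.000156;  (−½·δw/w)² = (-0.5×0.100)² = 0.00250;  (2·δx/x)² = (2×0.0920)² = 0.0339
δQ/Q = √(0.0365) = 0.191
Q = 34.06, so δQ = 0.191 × 34.06 = 6.51.

34.06 ± 6.51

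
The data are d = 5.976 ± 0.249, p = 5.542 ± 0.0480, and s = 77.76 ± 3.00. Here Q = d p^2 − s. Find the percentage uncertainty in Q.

8.33%

Let w = d·p^2 = 183.5. δw/w = √((1·δd/d)² + (2·δp/p)²) = √(0.00174 + 0.000300) = 0.0451, so δw = 8.28.
Q = w − s: δQ = √(δw² + δs²) = √(68.6 + 9.00) = 8.81
Q = 105.8, so δQ/Q = 8.81/105.8 = 0.0833.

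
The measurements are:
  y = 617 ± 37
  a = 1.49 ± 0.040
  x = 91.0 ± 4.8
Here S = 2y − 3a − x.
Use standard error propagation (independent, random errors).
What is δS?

74.2

Each term contributes (cᵢ δxᵢ)² to (δS)²:
  (2·δy)² = 5480;  (3·δa)² = 0.0144;  (δx)² = 23.0
δS = √(5500) = 74.2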